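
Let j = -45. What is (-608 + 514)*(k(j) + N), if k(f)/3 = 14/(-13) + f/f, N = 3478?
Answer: -4249834/13 ≈ -3.2691e+5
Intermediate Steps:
k(f) = -3/13 (k(f) = 3*(14/(-13) + f/f) = 3*(14*(-1/13) + 1) = 3*(-14/13 + 1) = 3*(-1/13) = -3/13)
(-608 + 514)*(k(j) + N) = (-608 + 514)*(-3/13 + 3478) = -94*45211/13 = -4249834/13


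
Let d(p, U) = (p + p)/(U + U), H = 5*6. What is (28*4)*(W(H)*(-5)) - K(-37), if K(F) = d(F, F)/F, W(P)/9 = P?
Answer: -5594399/37 ≈ -1.5120e+5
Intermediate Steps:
H = 30
W(P) = 9*P
d(p, U) = p/U (d(p, U) = (2*p)/((2*U)) = (2*p)*(1/(2*U)) = p/U)
K(F) = 1/F (K(F) = (F/F)/F = 1/F)
(28*4)*(W(H)*(-5)) - K(-37) = (28*4)*((9*30)*(-5)) - 1/(-37) = 112*(270*(-5)) - 1*(-1/37) = 112*(-1350) + 1/37 = -151200 + 1/37 = -5594399/37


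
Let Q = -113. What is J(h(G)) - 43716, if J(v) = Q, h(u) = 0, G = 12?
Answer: -43829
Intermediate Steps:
J(v) = -113
J(h(G)) - 43716 = -113 - 43716 = -43829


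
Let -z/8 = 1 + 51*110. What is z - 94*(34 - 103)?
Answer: -38402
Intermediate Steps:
z = -44888 (z = -8*(1 + 51*110) = -8*(1 + 5610) = -8*5611 = -44888)
z - 94*(34 - 103) = -44888 - 94*(34 - 103) = -44888 - 94*(-69) = -44888 - 1*(-6486) = -44888 + 6486 = -38402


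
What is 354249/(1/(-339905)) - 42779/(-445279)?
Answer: -53616492494252476/445279 ≈ -1.2041e+11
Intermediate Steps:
354249/(1/(-339905)) - 42779/(-445279) = 354249/(-1/339905) - 42779*(-1/445279) = 354249*(-339905) + 42779/445279 = -120411006345 + 42779/445279 = -53616492494252476/445279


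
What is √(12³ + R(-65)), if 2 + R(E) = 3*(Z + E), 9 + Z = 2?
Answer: √1510 ≈ 38.859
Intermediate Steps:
Z = -7 (Z = -9 + 2 = -7)
R(E) = -23 + 3*E (R(E) = -2 + 3*(-7 + E) = -2 + (-21 + 3*E) = -23 + 3*E)
√(12³ + R(-65)) = √(12³ + (-23 + 3*(-65))) = √(1728 + (-23 - 195)) = √(1728 - 218) = √1510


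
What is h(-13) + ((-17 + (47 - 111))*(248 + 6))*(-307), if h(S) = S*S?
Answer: 6316387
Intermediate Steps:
h(S) = S**2
h(-13) + ((-17 + (47 - 111))*(248 + 6))*(-307) = (-13)**2 + ((-17 + (47 - 111))*(248 + 6))*(-307) = 169 + ((-17 - 64)*254)*(-307) = 169 - 81*254*(-307) = 169 - 20574*(-307) = 169 + 6316218 = 6316387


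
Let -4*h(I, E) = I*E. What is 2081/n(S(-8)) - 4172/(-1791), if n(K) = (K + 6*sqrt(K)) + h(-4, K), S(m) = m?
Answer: (-3660319*I + 50064*sqrt(2))/(7164*(3*sqrt(2) + 4*I)) ≈ -58.876 - 64.919*I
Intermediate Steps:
h(I, E) = -E*I/4 (h(I, E) = -I*E/4 = -E*I/4)
n(K) = 2*K + 6*sqrt(K) (n(K) = (K + 6*sqrt(K)) - 1/4*K*(-4) = (K + 6*sqrt(K)) + K = 2*K + 6*sqrt(K))
2081/n(S(-8)) - 4172/(-1791) = 2081/(2*(-8) + 6*sqrt(-8)) - 4172/(-1791) = 2081/(-16 + 6*(2*I*sqrt(2))) - 4172*(-1/1791) = 2081/(-16 + 12*I*sqrt(2)) + 4172/1791 = 4172/1791 + 2081/(-16 + 12*I*sqrt(2))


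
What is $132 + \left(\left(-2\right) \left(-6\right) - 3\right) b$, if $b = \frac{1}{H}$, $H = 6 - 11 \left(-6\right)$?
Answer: $\frac{1057}{8} \approx 132.13$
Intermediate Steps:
$H = 72$ ($H = 6 - -66 = 6 + 66 = 72$)
$b = \frac{1}{72} \approx 0.013889$
$132 + \left(\left(-2\right) \left(-6\right) - 3\right) b = 132 + \left(\left(-2\right) \left(-6\right) - 3\right) \frac{1}{72} = 132 + \left(12 - 3\right) \frac{1}{72} = 132 + 9 \cdot \frac{1}{72} = 132 + \frac{1}{8} = \frac{1057}{8}$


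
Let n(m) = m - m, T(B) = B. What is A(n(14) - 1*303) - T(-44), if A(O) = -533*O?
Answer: 161543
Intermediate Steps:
n(m) = 0
A(n(14) - 1*303) - T(-44) = -533*(0 - 1*303) - 1*(-44) = -533*(0 - 303) + 44 = -533*(-303) + 44 = 161499 + 44 = 161543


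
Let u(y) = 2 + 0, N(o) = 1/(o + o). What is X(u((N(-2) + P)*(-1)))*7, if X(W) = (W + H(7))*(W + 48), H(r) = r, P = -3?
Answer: 3150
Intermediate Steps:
N(o) = 1/(2*o)
u(y) = 2
X(W) = (7 + W)*(48 + W) (X(W) = (W + 7)*(W + 48) = (7 + W)*(48 + W))
X(u((N(-2) + P)*(-1)))*7 = (336 + 2² + 55*2)*7 = (336 + 4 + 110)*7 = 450*7 = 3150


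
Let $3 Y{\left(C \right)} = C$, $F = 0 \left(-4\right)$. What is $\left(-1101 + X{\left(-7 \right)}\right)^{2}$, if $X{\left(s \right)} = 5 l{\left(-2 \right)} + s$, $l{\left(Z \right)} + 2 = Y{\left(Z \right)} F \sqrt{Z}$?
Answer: $1249924$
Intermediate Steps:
$F = 0$
$Y{\left(C \right)} = \frac{C}{3}$
$l{\left(Z \right)} = -2$ ($l{\left(Z \right)} = -2 + \frac{Z}{3} \cdot 0 \sqrt{Z} = -2 + 0 \sqrt{Z} = -2 + 0 = -2$)
$X{\left(s \right)} = -10 + s$ ($X{\left(s \right)} = 5 \left(-2\right) + s = -10 + s$)
$\left(-1101 + X{\left(-7 \right)}\right)^{2} = \left(-1101 - 17\right)^{2} = \left(-1118\right)^{2} = 1249924$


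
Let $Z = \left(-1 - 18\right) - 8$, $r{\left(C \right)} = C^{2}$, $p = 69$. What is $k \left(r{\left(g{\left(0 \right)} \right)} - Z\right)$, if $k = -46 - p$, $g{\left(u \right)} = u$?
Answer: $-3105$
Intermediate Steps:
$k = -115$ ($k = -46 - 69 = -115$)
$Z = -27$ ($Z = -19 - 8 = -27$)
$k \left(r{\left(g{\left(0 \right)} \right)} - Z\right) = - 115 \left(0^{2} - -27\right) = - 115 \left(0 + 27\right) = \left(-115\right) 27 = -3105$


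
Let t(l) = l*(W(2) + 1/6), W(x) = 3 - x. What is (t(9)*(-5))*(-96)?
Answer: 5040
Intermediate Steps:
t(l) = 7*l/6 (t(l) = l*((3 - 1*2) + 1/6) = l*((3 - 2) + ⅙) = l*(1 + ⅙) = l*(7/6) = 7*l/6)
(t(9)*(-5))*(-96) = (((7/6)*9)*(-5))*(-96) = ((21/2)*(-5))*(-96) = -105/2*(-96) = 5040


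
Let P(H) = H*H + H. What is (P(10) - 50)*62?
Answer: 3720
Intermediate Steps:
P(H) = H + H² (P(H) = H² + H = H + H²)
(P(10) - 50)*62 = (10*(1 + 10) - 50)*62 = (10*11 - 50)*62 = (110 - 50)*62 = 60*62 = 3720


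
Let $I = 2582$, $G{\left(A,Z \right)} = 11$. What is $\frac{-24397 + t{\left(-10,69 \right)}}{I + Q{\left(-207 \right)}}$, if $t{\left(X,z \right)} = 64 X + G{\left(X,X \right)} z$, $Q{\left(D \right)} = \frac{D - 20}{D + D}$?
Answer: $- \frac{10051092}{1069175} \approx -9.4008$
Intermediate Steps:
$Q{\left(D \right)} = \frac{-20 + D}{2 D}$
$t{\left(X,z \right)} = 11 z + 64 X$ ($t{\left(X,z \right)} = 64 X + 11 z = 11 z + 64 X$)
$\frac{-24397 + t{\left(-10,69 \right)}}{I + Q{\left(-207 \right)}} = \frac{-24397 + \left(11 \cdot 69 + 64 \left(-10\right)\right)}{2582 + \frac{-20 - 207}{2 \left(-207\right)}} = \frac{-24397 + \left(759 - 640\right)}{2582 + \frac{1}{2} \left(- \frac{1}{207}\right) \left(-227\right)} = \frac{-24397 + 119}{2582 + \frac{227}{414}} = - \frac{24278}{\frac{1069175}{414}} = \left(-24278\right) \frac{414}{1069175} = - \frac{10051092}{1069175}$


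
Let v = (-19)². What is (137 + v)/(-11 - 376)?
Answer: -166/129 ≈ -1.2868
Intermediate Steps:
v = 361
(137 + v)/(-11 - 376) = (137 + 361)/(-11 - 376) = 498/(-387) = 498*(-1/387) = -166/129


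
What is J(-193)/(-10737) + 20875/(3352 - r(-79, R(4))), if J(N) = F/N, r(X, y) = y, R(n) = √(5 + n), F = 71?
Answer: 43258268654/6939935109 ≈ 6.2332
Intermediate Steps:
J(N) = 71/N
J(-193)/(-10737) + 20875/(3352 - r(-79, R(4))) = (71/(-193))/(-10737) + 20875/(3352 - √(5 + 4)) = (71*(-1/193))*(-1/10737) + 20875/(3352 - √9) = -71/193*(-1/10737) + 20875/(3352 - 1*3) = 71/2072241 + 20875/(3352 - 3) = 71/2072241 + 20875/3349 = 43258268654/6939935109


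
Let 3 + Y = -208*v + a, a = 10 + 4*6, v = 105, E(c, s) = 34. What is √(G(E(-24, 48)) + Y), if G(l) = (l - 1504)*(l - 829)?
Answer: √1146841 ≈ 1070.9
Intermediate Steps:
G(l) = (-1504 + l)*(-829 + l)
a = 34 (a = 10 + 24 = 34)
Y = -21809 (Y = -3 + (-208*105 + 34) = -3 + (-21840 + 34) = -3 - 21806 = -21809)
√(G(E(-24, 48)) + Y) = √((1246816 + 34² - 2333*34) - 21809) = √((1246816 + 1156 - 79322) - 21809) = √(1168650 - 21809) = √1146841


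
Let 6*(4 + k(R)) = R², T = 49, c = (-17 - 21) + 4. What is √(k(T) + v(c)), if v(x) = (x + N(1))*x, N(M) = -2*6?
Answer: √70566/6 ≈ 44.274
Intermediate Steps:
N(M) = -12
c = -34 (c = -38 + 4 = -34)
v(x) = x*(-12 + x) (v(x) = (x - 12)*x = (-12 + x)*x = x*(-12 + x))
k(R) = -4 + R²/6
√(k(T) + v(c)) = √((-4 + (⅙)*49²) - 34*(-12 - 34)) = √((-4 + (⅙)*2401) - 34*(-46)) = √((-4 + 2401/6) + 1564) = √(2377/6 + 1564) = √(11761/6) = √70566/6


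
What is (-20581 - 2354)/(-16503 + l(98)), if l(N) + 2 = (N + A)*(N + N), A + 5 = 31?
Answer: -2085/709 ≈ -2.9408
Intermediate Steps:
A = 26 (A = -5 + 31 = 26)
l(N) = -2 + 2*N*(26 + N) (l(N) = -2 + (N + 26)*(N + N) = -2 + (26 + N)*(2*N) = -2 + 2*N*(26 + N))
(-20581 - 2354)/(-16503 + l(98)) = (-20581 - 2354)/(-16503 + (-2 + 2*98² + 52*98)) = -22935/(-16503 + (-2 + 2*9604 + 5096)) = -22935/(-16503 + (-2 + 19208 + 5096)) = -22935/(-16503 + 24302) = -22935/7799 = -22935*1/7799 = -2085/709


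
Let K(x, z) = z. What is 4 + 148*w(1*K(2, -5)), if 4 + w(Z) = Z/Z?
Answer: -440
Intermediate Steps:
w(Z) = -3 (w(Z) = -4 + Z/Z = -4 + 1 = -3)
4 + 148*w(1*K(2, -5)) = 4 + 148*(-3) = 4 - 444 = -440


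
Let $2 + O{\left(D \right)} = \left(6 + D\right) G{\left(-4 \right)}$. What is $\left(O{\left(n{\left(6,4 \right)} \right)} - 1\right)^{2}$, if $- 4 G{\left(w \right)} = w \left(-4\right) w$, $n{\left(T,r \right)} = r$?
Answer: $24649$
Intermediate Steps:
$G{\left(w \right)} = w^{2}$ ($G{\left(w \right)} = - \frac{w \left(-4\right) w}{4} = - \frac{- 4 w w}{4} = - \frac{\left(-4\right) w^{2}}{4} = w^{2}$)
$O{\left(D \right)} = 94 + 16 D$ ($O{\left(D \right)} = -2 + \left(6 + D\right) \left(-4\right)^{2} = -2 + \left(6 + D\right) 16 = -2 + \left(96 + 16 D\right) = 94 + 16 D$)
$\left(O{\left(n{\left(6,4 \right)} \right)} - 1\right)^{2} = \left(\left(94 + 16 \cdot 4\right) - 1\right)^{2} = \left(\left(94 + 64\right) - 1\right)^{2} = \left(158 - 1\right)^{2} = 157^{2} = 24649$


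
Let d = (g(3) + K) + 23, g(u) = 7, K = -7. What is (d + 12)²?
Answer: 1225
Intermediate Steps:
d = 23 (d = (7 - 7) + 23 = 0 + 23 = 23)
(d + 12)² = (23 + 12)² = 35² = 1225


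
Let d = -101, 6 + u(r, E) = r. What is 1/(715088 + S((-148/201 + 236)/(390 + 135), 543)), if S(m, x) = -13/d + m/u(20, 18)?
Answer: 74606175/53349992459219 ≈ 1.3984e-6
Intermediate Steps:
u(r, E) = -6 + r
S(m, x) = 13/101 + m/14 (S(m, x) = -13/(-101) + m/(-6 + 20) = -13*(-1/101) + m/14 = 13/101 + m*(1/14) = 13/101 + m/14)
1/(715088 + S((-148/201 + 236)/(390 + 135), 543)) = 1/(715088 + (13/101 + ((-148/201 + 236)/(390 + 135))/14)) = 1/(715088 + (13/101 + ((-148*1/201 + 236)/525)/14)) = 1/(715088 + (13/101 + ((-148/201 + 236)*(1/525))/14)) = 1/(715088 + (13/101 + ((47288/201)*(1/525))/14)) = 1/(715088 + (13/101 + (1/14)*(47288/105525))) = 1/(715088 + (13/101 + 23644/738675)) = 1/(715088 + 11990819/74606175) = 1/(53349992459219/74606175) = 74606175/53349992459219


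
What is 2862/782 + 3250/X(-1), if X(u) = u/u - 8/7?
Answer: -8893819/391 ≈ -22746.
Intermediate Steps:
X(u) = -⅐ (X(u) = 1 - 8*⅐ = 1 - 8/7 = -⅐)
2862/782 + 3250/X(-1) = 2862/782 + 3250/(-⅐) = 2862*(1/782) + 3250*(-7) = 1431/391 - 22750 = -8893819/391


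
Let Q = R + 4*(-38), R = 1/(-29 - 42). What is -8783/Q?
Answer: 623593/10793 ≈ 57.778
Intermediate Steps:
R = -1/71 (R = 1/(-71) = -1/71 ≈ -0.014085)
Q = -10793/71 (Q = -1/71 + 4*(-38) = -1/71 - 152 = -10793/71 ≈ -152.01)
-8783/Q = -8783/(-10793/71) = -8783*(-71/10793) = 623593/10793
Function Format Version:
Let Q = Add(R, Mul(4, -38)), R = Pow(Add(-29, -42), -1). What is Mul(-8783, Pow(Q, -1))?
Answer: Rational(623593, 10793) ≈ 57.778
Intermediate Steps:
R = Rational(-1, 71) (R = Pow(-71, -1) = Rational(-1, 71) ≈ -0.014085)
Q = Rational(-10793, 71) (Q = Add(Rational(-1, 71), Mul(4, -38)) = Add(Rational(-1, 71), -152) = Rational(-10793, 71) ≈ -152.01)
Mul(-8783, Pow(Q, -1)) = Mul(-8783, Pow(Rational(-10793, 71), -1)) = Mul(-8783, Rational(-71, 10793)) = Rational(623593, 10793)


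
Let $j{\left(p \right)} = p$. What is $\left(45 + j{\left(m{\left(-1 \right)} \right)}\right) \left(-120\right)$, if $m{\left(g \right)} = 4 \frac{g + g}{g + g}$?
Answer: $-5880$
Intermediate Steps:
$m{\left(g \right)} = 4$ ($m{\left(g \right)} = 4 \frac{2 g}{2 g} = 4 \cdot 2 g \frac{1}{2 g} = 4 \cdot 1 = 4$)
$\left(45 + j{\left(m{\left(-1 \right)} \right)}\right) \left(-120\right) = \left(45 + 4\right) \left(-120\right) = 49 \left(-120\right) = -5880$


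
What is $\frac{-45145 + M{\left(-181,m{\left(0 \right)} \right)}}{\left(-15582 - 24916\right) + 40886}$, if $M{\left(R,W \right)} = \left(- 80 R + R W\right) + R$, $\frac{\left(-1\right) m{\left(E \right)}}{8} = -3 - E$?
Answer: $- \frac{17595}{194} \approx -90.696$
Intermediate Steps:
$m{\left(E \right)} = 24 + 8 E$ ($m{\left(E \right)} = - 8 \left(-3 - E\right) = 24 + 8 E$)
$M{\left(R,W \right)} = - 79 R + R W$
$\frac{-45145 + M{\left(-181,m{\left(0 \right)} \right)}}{\left(-15582 - 24916\right) + 40886} = \frac{-45145 - 181 \left(-79 + \left(24 + 8 \cdot 0\right)\right)}{\left(-15582 - 24916\right) + 40886} = \frac{-45145 - 181 \left(-79 + \left(24 + 0\right)\right)}{\left(-15582 - 24916\right) + 40886} = \frac{-45145 - 181 \left(-79 + 24\right)}{-40498 + 40886} = \frac{-45145 - -9955}{388} = \left(-45145 + 9955\right) \frac{1}{388} = \left(-35190\right) \frac{1}{388} = - \frac{17595}{194}$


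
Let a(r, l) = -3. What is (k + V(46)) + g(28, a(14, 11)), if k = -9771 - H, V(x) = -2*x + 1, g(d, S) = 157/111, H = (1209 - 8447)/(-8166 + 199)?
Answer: -8720884093/884337 ≈ -9861.5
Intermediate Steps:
H = 7238/7967 (H = -7238/(-7967) = -7238*(-1/7967) = 7238/7967 ≈ 0.90850)
g(d, S) = 157/111 (g(d, S) = 157*(1/111) = 157/111)
V(x) = 1 - 2*x
k = -77852795/7967 (k = -9771 - 1*7238/7967 = -9771 - 7238/7967 = -77852795/7967 ≈ -9771.9)
(k + V(46)) + g(28, a(14, 11)) = (-77852795/7967 + (1 - 2*46)) + 157/111 = (-77852795/7967 + (1 - 92)) + 157/111 = (-77852795/7967 - 91) + 157/111 = -78577792/7967 + 157/111 = -8720884093/884337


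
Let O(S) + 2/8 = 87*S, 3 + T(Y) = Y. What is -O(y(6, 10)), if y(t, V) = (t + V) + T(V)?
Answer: -8003/4 ≈ -2000.8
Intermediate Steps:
T(Y) = -3 + Y
y(t, V) = -3 + t + 2*V (y(t, V) = (t + V) + (-3 + V) = (V + t) + (-3 + V) = -3 + t + 2*V)
O(S) = -¼ + 87*S
-O(y(6, 10)) = -(-¼ + 87*(-3 + 6 + 2*10)) = -(-¼ + 87*(-3 + 6 + 20)) = -(-¼ + 87*23) = -(-¼ + 2001) = -1*8003/4 = -8003/4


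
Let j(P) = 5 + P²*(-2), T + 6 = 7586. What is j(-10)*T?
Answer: -1478100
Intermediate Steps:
T = 7580 (T = -6 + 7586 = 7580)
j(P) = 5 - 2*P²
j(-10)*T = (5 - 2*(-10)²)*7580 = (5 - 2*100)*7580 = (5 - 200)*7580 = -195*7580 = -1478100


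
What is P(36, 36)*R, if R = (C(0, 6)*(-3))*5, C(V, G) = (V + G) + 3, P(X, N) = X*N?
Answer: -174960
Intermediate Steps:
P(X, N) = N*X
C(V, G) = 3 + G + V (C(V, G) = (G + V) + 3 = 3 + G + V)
R = -135 (R = ((3 + 6 + 0)*(-3))*5 = (9*(-3))*5 = -27*5 = -135)
P(36, 36)*R = (36*36)*(-135) = 1296*(-135) = -174960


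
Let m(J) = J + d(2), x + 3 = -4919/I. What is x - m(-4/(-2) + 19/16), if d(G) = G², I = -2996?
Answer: -102411/11984 ≈ -8.5456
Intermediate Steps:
x = -4069/2996 (x = -3 - 4919/(-2996) = -3 - 4919*(-1/2996) = -3 + 4919/2996 = -4069/2996 ≈ -1.3581)
m(J) = 4 + J (m(J) = J + 2² = J + 4 = 4 + J)
x - m(-4/(-2) + 19/16) = -4069/2996 - (4 + (-4/(-2) + 19/16)) = -4069/2996 - (4 + (-4*(-½) + 19*(1/16))) = -4069/2996 - (4 + (2 + 19/16)) = -4069/2996 - (4 + 51/16) = -4069/2996 - 1*115/16 = -4069/2996 - 115/16 = -102411/11984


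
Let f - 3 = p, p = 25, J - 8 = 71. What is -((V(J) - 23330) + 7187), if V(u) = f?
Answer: 16115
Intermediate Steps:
J = 79 (J = 8 + 71 = 79)
f = 28 (f = 3 + 25 = 28)
V(u) = 28
-((V(J) - 23330) + 7187) = -((28 - 23330) + 7187) = -(-23302 + 7187) = -1*(-16115) = 16115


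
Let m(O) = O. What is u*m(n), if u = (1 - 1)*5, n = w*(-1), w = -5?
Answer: 0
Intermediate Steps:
n = 5 (n = -5*(-1) = 5)
u = 0 (u = 0*5 = 0)
u*m(n) = 0*5 = 0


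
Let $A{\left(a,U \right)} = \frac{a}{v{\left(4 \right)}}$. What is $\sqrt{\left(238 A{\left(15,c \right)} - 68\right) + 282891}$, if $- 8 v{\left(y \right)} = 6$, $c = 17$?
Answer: $\sqrt{278063} \approx 527.32$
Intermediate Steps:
$v{\left(y \right)} = - \frac{3}{4}$ ($v{\left(y \right)} = \left(- \frac{1}{8}\right) 6 = - \frac{3}{4}$)
$A{\left(a,U \right)} = - \frac{4 a}{3}$ ($A{\left(a,U \right)} = \frac{a}{- \frac{3}{4}} = a \left(- \frac{4}{3}\right) = - \frac{4 a}{3}$)
$\sqrt{\left(238 A{\left(15,c \right)} - 68\right) + 282891} = \sqrt{\left(238 \left(\left(- \frac{4}{3}\right) 15\right) - 68\right) + 282891} = \sqrt{\left(238 \left(-20\right) - 68\right) + 282891} = \sqrt{\left(-4760 - 68\right) + 282891} = \sqrt{-4828 + 282891} = \sqrt{278063}$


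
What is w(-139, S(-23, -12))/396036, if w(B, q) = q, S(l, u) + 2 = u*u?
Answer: 71/198018 ≈ 0.00035855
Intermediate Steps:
S(l, u) = -2 + u² (S(l, u) = -2 + u*u = -2 + u²)
w(-139, S(-23, -12))/396036 = (-2 + (-12)²)/396036 = (-2 + 144)*(1/396036) = 142*(1/396036) = 71/198018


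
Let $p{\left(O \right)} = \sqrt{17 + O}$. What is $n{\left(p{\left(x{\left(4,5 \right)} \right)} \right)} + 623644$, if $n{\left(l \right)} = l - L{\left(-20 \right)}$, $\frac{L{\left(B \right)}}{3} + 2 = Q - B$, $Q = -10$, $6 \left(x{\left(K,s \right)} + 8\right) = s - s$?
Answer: $623623$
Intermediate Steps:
$x{\left(K,s \right)} = -8$ ($x{\left(K,s \right)} = -8 + \frac{s - s}{6} = -8 + \frac{1}{6} \cdot 0 = -8 + 0 = -8$)
$L{\left(B \right)} = -36 - 3 B$ ($L{\left(B \right)} = -6 + 3 \left(-10 - B\right) = -6 - \left(30 + 3 B\right) = -36 - 3 B$)
$n{\left(l \right)} = -24 + l$ ($n{\left(l \right)} = l - \left(-36 - -60\right) = l - \left(-36 + 60\right) = l - 24 = -24 + l$)
$n{\left(p{\left(x{\left(4,5 \right)} \right)} \right)} + 623644 = \left(-24 + \sqrt{17 - 8}\right) + 623644 = \left(-24 + \sqrt{9}\right) + 623644 = \left(-24 + 3\right) + 623644 = -21 + 623644 = 623623$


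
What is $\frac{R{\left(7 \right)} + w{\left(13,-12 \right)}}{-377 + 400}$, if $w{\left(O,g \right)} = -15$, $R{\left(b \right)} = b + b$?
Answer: $- \frac{1}{23} \approx -0.043478$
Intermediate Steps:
$R{\left(b \right)} = 2 b$
$\frac{R{\left(7 \right)} + w{\left(13,-12 \right)}}{-377 + 400} = \frac{2 \cdot 7 - 15}{-377 + 400} = \frac{14 - 15}{23} = \left(-1\right) \frac{1}{23} = - \frac{1}{23}$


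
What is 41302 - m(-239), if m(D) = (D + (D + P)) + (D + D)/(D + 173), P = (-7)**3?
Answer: 1389820/33 ≈ 42116.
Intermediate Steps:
P = -343
m(D) = -343 + 2*D + 2*D/(173 + D) (m(D) = (D + (D - 343)) + (D + D)/(D + 173) = (D + (-343 + D)) + (2*D)/(173 + D) = (-343 + 2*D) + 2*D/(173 + D) = -343 + 2*D + 2*D/(173 + D))
41302 - m(-239) = 41302 - (-59339 + 2*(-239)**2 + 5*(-239))/(173 - 239) = 41302 - (-59339 + 2*57121 - 1195)/(-66) = 41302 - (-1)*(-59339 + 114242 - 1195)/66 = 41302 - (-1)*53708/66 = 41302 - 1*(-26854/33) = 41302 + 26854/33 = 1389820/33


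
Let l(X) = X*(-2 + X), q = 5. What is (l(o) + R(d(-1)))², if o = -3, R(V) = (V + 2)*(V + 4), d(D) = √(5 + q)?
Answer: 1449 + 396*√10 ≈ 2701.3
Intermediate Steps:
d(D) = √10 (d(D) = √(5 + 5) = √10)
R(V) = (2 + V)*(4 + V)
(l(o) + R(d(-1)))² = (-3*(-2 - 3) + (8 + (√10)² + 6*√10))² = (-3*(-5) + (8 + 10 + 6*√10))² = (15 + (18 + 6*√10))² = (33 + 6*√10)²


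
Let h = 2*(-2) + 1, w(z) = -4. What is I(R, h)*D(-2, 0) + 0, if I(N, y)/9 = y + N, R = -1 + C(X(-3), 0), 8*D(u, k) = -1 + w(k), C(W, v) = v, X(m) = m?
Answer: 45/2 ≈ 22.500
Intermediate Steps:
D(u, k) = -5/8 (D(u, k) = (-1 - 4)/8 = (⅛)*(-5) = -5/8)
R = -1 (R = -1 + 0 = -1)
h = -3 (h = -4 + 1 = -3)
I(N, y) = 9*N + 9*y (I(N, y) = 9*(y + N) = 9*(N + y) = 9*N + 9*y)
I(R, h)*D(-2, 0) + 0 = (9*(-1) + 9*(-3))*(-5/8) + 0 = (-9 - 27)*(-5/8) + 0 = -36*(-5/8) + 0 = 45/2 + 0 = 45/2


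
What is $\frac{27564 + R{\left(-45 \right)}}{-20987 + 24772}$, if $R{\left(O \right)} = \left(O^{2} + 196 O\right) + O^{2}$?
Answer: $\frac{22794}{3785} \approx 6.0222$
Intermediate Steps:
$R{\left(O \right)} = 2 O^{2} + 196 O$
$\frac{27564 + R{\left(-45 \right)}}{-20987 + 24772} = \frac{27564 + 2 \left(-45\right) \left(98 - 45\right)}{-20987 + 24772} = \frac{27564 + 2 \left(-45\right) 53}{3785} = \left(27564 - 4770\right) \frac{1}{3785} = 22794 \cdot \frac{1}{3785} = \frac{22794}{3785}$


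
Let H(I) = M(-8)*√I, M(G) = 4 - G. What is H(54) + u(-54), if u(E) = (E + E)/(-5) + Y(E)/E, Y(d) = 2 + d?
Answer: 3046/135 + 36*√6 ≈ 110.74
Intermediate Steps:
H(I) = 12*√I (H(I) = (4 - 1*(-8))*√I = (4 + 8)*√I = 12*√I)
u(E) = -2*E/5 + (2 + E)/E (u(E) = (E + E)/(-5) + (2 + E)/E = (2*E)*(-⅕) + (2 + E)/E = -2*E/5 + (2 + E)/E)
H(54) + u(-54) = 12*√54 + (1 + 2/(-54) - ⅖*(-54)) = 12*(3*√6) + (1 + 2*(-1/54) + 108/5) = 36*√6 + (1 - 1/27 + 108/5) = 36*√6 + 3046/135 = 3046/135 + 36*√6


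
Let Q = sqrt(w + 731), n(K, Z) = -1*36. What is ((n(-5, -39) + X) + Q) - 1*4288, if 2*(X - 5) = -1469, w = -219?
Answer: -10107/2 + 16*sqrt(2) ≈ -5030.9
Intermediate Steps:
n(K, Z) = -36
X = -1459/2 (X = 5 + (1/2)*(-1469) = 5 - 1469/2 = -1459/2 ≈ -729.50)
Q = 16*sqrt(2) (Q = sqrt(-219 + 731) = sqrt(512) = 16*sqrt(2) ≈ 22.627)
((n(-5, -39) + X) + Q) - 1*4288 = ((-36 - 1459/2) + 16*sqrt(2)) - 1*4288 = (-1531/2 + 16*sqrt(2)) - 4288 = -10107/2 + 16*sqrt(2)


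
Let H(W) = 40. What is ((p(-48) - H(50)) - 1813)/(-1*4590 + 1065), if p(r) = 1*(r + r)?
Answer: 1949/3525 ≈ 0.55291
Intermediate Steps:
p(r) = 2*r (p(r) = 1*(2*r) = 2*r)
((p(-48) - H(50)) - 1813)/(-1*4590 + 1065) = ((2*(-48) - 1*40) - 1813)/(-1*4590 + 1065) = ((-96 - 40) - 1813)/(-4590 + 1065) = (-136 - 1813)/(-3525) = -1949*(-1/3525) = 1949/3525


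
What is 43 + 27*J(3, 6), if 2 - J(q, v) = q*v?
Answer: -389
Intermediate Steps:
J(q, v) = 2 - q*v
43 + 27*J(3, 6) = 43 + 27*(2 - 1*3*6) = 43 + 27*(2 - 18) = 43 + 27*(-16) = 43 - 432 = -389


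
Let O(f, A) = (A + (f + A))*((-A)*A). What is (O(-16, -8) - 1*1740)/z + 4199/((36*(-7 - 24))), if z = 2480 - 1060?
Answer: -1404713/396180 ≈ -3.5456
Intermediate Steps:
z = 1420
O(f, A) = -A**2*(f + 2*A) (O(f, A) = (A + (A + f))*(-A**2) = (f + 2*A)*(-A**2) = -A**2*(f + 2*A))
(O(-16, -8) - 1*1740)/z + 4199/((36*(-7 - 24))) = ((-8)**2*(-1*(-16) - 2*(-8)) - 1*1740)/1420 + 4199/((36*(-7 - 24))) = (64*(16 + 16) - 1740)*(1/1420) + 4199/((36*(-31))) = (64*32 - 1740)*(1/1420) + 4199/(-1116) = (2048 - 1740)*(1/1420) + 4199*(-1/1116) = 308*(1/1420) - 4199/1116 = 77/355 - 4199/1116 = -1404713/396180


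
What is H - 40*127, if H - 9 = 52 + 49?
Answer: -4970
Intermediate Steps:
H = 110 (H = 9 + (52 + 49) = 9 + 101 = 110)
H - 40*127 = 110 - 40*127 = 110 - 5080 = -4970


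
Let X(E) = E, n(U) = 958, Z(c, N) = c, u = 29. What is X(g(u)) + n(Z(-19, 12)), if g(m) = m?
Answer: 987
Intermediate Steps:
X(g(u)) + n(Z(-19, 12)) = 29 + 958 = 987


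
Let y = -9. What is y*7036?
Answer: -63324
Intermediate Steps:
y*7036 = -9*7036 = -63324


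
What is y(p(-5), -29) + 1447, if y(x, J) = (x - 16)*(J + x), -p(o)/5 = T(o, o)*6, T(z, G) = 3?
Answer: 14061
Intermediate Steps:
p(o) = -90 (p(o) = -15*6 = -5*18 = -90)
y(x, J) = (-16 + x)*(J + x)
y(p(-5), -29) + 1447 = ((-90)**2 - 16*(-29) - 16*(-90) - 29*(-90)) + 1447 = (8100 + 464 + 1440 + 2610) + 1447 = 12614 + 1447 = 14061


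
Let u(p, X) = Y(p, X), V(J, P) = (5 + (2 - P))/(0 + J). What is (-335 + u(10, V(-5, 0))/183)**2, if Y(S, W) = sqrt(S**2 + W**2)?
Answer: (306525 - sqrt(2549))**2/837225 ≈ 1.1219e+5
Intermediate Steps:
V(J, P) = (7 - P)/J
u(p, X) = sqrt(X**2 + p**2) (u(p, X) = sqrt(p**2 + X**2) = sqrt(X**2 + p**2))
(-335 + u(10, V(-5, 0))/183)**2 = (-335 + sqrt(((7 - 1*0)/(-5))**2 + 10**2)/183)**2 = (-335 + sqrt((-(7 + 0)/5)**2 + 100)*(1/183))**2 = (-335 + sqrt((-1/5*7)**2 + 100)*(1/183))**2 = (-335 + sqrt((-7/5)**2 + 100)*(1/183))**2 = (-335 + sqrt(49/25 + 100)*(1/183))**2 = (-335 + sqrt(2549/25)*(1/183))**2 = (-335 + (sqrt(2549)/5)*(1/183))**2 = (-335 + sqrt(2549)/915)**2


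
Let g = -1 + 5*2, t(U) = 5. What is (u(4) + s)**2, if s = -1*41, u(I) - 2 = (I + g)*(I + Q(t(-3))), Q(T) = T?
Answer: 6084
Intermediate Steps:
g = 9 (g = -1 + 10 = 9)
u(I) = 2 + (5 + I)*(9 + I) (u(I) = 2 + (I + 9)*(I + 5) = 2 + (9 + I)*(5 + I) = 2 + (5 + I)*(9 + I))
s = -41
(u(4) + s)**2 = ((47 + 4**2 + 14*4) - 41)**2 = ((47 + 16 + 56) - 41)**2 = (119 - 41)**2 = 78**2 = 6084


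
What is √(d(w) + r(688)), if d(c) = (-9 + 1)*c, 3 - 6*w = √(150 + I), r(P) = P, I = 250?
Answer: 2*√1599/3 ≈ 26.658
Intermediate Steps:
w = -17/6 (w = ½ - √(150 + 250)/6 = ½ - √400/6 = ½ - ⅙*20 = ½ - 10/3 = -17/6 ≈ -2.8333)
d(c) = -8*c
√(d(w) + r(688)) = √(-8*(-17/6) + 688) = √(68/3 + 688) = √(2132/3) = 2*√1599/3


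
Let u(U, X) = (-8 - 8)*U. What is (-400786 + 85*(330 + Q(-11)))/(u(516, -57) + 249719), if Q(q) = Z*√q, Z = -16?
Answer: -372736/241463 - 1360*I*√11/241463 ≈ -1.5437 - 0.01868*I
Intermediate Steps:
Q(q) = -16*√q
u(U, X) = -16*U
(-400786 + 85*(330 + Q(-11)))/(u(516, -57) + 249719) = (-400786 + 85*(330 - 16*I*√11))/(-16*516 + 249719) = (-400786 + 85*(330 - 16*I*√11))/(-8256 + 249719) = (-400786 + 85*(330 - 16*I*√11))/241463 = (-400786 + (28050 - 1360*I*√11))*(1/241463) = (-372736 - 1360*I*√11)*(1/241463) = -372736/241463 - 1360*I*√11/241463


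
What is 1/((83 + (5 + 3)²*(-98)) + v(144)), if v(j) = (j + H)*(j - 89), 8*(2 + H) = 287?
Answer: 8/28753 ≈ 0.00027823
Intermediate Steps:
H = 271/8 (H = -2 + (⅛)*287 = -2 + 287/8 = 271/8 ≈ 33.875)
v(j) = (-89 + j)*(271/8 + j) (v(j) = (j + 271/8)*(j - 89) = (271/8 + j)*(-89 + j) = (-89 + j)*(271/8 + j))
1/((83 + (5 + 3)²*(-98)) + v(144)) = 1/((83 + (5 + 3)²*(-98)) + (-24119/8 + 144² - 441/8*144)) = 1/((83 + 8²*(-98)) + (-24119/8 + 20736 - 7938)) = 1/((83 + 64*(-98)) + 78265/8) = 1/((83 - 6272) + 78265/8) = 1/(-6189 + 78265/8) = 1/(28753/8) = 8/28753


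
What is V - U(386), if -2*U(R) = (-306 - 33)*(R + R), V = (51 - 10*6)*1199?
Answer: -141645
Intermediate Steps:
V = -10791 (V = (51 - 60)*1199 = -9*1199 = -10791)
U(R) = 339*R (U(R) = -(-306 - 33)*(R + R)/2 = -(-339)*2*R/2 = -(-339)*R = 339*R)
V - U(386) = -10791 - 339*386 = -10791 - 1*130854 = -10791 - 130854 = -141645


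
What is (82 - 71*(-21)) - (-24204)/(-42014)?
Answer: 33031909/21007 ≈ 1572.4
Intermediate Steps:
(82 - 71*(-21)) - (-24204)/(-42014) = (82 + 1491) - (-24204)*(-1)/42014 = 1573 - 1*12102/21007 = 1573 - 12102/21007 = 33031909/21007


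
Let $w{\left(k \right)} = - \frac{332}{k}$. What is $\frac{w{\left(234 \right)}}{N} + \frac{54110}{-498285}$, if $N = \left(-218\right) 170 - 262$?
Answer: $- \frac{2624422387}{24176090601} \approx -0.10855$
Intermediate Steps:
$N = -37322$ ($N = -37060 - 262 = -37322$)
$\frac{w{\left(234 \right)}}{N} + \frac{54110}{-498285} = \frac{\left(-332\right) \frac{1}{234}}{-37322} + \frac{54110}{-498285} = \left(-332\right) \frac{1}{234} \left(- \frac{1}{37322}\right) + 54110 \left(- \frac{1}{498285}\right) = \left(- \frac{166}{117}\right) \left(- \frac{1}{37322}\right) - \frac{10822}{99657} = \frac{83}{2183337} - \frac{10822}{99657} = - \frac{2624422387}{24176090601}$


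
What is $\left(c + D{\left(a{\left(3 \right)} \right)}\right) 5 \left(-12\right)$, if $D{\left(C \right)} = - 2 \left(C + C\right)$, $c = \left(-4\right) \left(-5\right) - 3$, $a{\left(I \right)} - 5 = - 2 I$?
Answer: $-1260$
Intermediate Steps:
$a{\left(I \right)} = 5 - 2 I$
$c = 17$ ($c = 20 - 3 = 17$)
$D{\left(C \right)} = - 4 C$ ($D{\left(C \right)} = - 2 \cdot 2 C = - 4 C$)
$\left(c + D{\left(a{\left(3 \right)} \right)}\right) 5 \left(-12\right) = \left(17 - 4 \left(5 - 6\right)\right) 5 \left(-12\right) = \left(17 - -4\right) 5 \left(-12\right) = \left(17 + 4\right) 5 \left(-12\right) = 21 \cdot 5 \left(-12\right) = 105 \left(-12\right) = -1260$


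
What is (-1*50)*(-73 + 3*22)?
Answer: 350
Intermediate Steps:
(-1*50)*(-73 + 3*22) = -50*(-73 + 66) = -50*(-7) = 350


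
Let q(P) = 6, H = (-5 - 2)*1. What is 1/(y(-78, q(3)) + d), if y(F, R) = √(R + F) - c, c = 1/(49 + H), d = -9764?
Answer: -17223738/168173114929 - 10584*I*√2/168173114929 ≈ -0.00010242 - 8.9004e-8*I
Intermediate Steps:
H = -7 (H = -7*1 = -7)
c = 1/42 (c = 1/(49 - 7) = 1/42 ≈ 0.023810)
y(F, R) = -1/42 + √(F + R) (y(F, R) = √(R + F) - 1*1/42 = √(F + R) - 1/42 = -1/42 + √(F + R))
1/(y(-78, q(3)) + d) = 1/((-1/42 + √(-78 + 6)) - 9764) = 1/((-1/42 + √(-72)) - 9764) = 1/((-1/42 + 6*I*√2) - 9764) = 1/(-410089/42 + 6*I*√2)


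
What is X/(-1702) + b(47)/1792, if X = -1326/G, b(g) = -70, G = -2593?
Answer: -11118079/282450304 ≈ -0.039363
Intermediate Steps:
X = 1326/2593 (X = -1326/(-2593) = -1326*(-1/2593) = 1326/2593 ≈ 0.51138)
X/(-1702) + b(47)/1792 = (1326/2593)/(-1702) - 70/1792 = (1326/2593)*(-1/1702) - 70*1/1792 = -663/2206643 - 5/128 = -11118079/282450304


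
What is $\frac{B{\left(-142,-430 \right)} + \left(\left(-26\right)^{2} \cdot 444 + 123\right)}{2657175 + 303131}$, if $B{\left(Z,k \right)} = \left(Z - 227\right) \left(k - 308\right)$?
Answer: $\frac{572589}{2960306} \approx 0.19342$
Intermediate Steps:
$B{\left(Z,k \right)} = \left(-308 + k\right) \left(-227 + Z\right)$ ($B{\left(Z,k \right)} = \left(-227 + Z\right) \left(-308 + k\right) = \left(-308 + k\right) \left(-227 + Z\right)$)
$\frac{B{\left(-142,-430 \right)} + \left(\left(-26\right)^{2} \cdot 444 + 123\right)}{2657175 + 303131} = \frac{\left(69916 - -43736 - -97610 - -61060\right) + \left(\left(-26\right)^{2} \cdot 444 + 123\right)}{2657175 + 303131} = \frac{\left(69916 + 43736 + 97610 + 61060\right) + \left(676 \cdot 444 + 123\right)}{2960306} = \left(272322 + \left(300144 + 123\right)\right) \frac{1}{2960306} = \left(272322 + 300267\right) \frac{1}{2960306} = 572589 \cdot \frac{1}{2960306} = \frac{572589}{2960306}$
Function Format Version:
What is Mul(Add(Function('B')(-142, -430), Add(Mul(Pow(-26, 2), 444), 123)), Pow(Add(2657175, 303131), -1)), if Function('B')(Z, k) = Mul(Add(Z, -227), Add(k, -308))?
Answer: Rational(572589, 2960306) ≈ 0.19342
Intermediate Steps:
Function('B')(Z, k) = Mul(Add(-308, k), Add(-227, Z)) (Function('B')(Z, k) = Mul(Add(-227, Z), Add(-308, k)) = Mul(Add(-308, k), Add(-227, Z)))
Mul(Add(Function('B')(-142, -430), Add(Mul(Pow(-26, 2), 444), 123)), Pow(Add(2657175, 303131), -1)) = Mul(Add(Add(69916, Mul(-308, -142), Mul(-227, -430), Mul(-142, -430)), Add(Mul(Pow(-26, 2), 444), 123)), Pow(Add(2657175, 303131), -1)) = Mul(Add(Add(69916, 43736, 97610, 61060), Add(Mul(676, 444), 123)), Pow(2960306, -1)) = Mul(Add(272322, Add(300144, 123)), Rational(1, 2960306)) = Mul(Add(272322, 300267), Rational(1, 2960306)) = Mul(572589, Rational(1, 2960306)) = Rational(572589, 2960306)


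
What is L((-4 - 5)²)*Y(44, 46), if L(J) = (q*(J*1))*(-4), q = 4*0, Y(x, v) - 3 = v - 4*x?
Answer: 0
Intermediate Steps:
Y(x, v) = 3 + v - 4*x (Y(x, v) = 3 + (v - 4*x) = 3 + v - 4*x)
q = 0
L(J) = 0 (L(J) = (0*(J*1))*(-4) = (0*J)*(-4) = 0*(-4) = 0)
L((-4 - 5)²)*Y(44, 46) = 0*(3 + 46 - 4*44) = 0*(3 + 46 - 176) = 0*(-127) = 0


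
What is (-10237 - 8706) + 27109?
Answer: 8166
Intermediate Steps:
(-10237 - 8706) + 27109 = -18943 + 27109 = 8166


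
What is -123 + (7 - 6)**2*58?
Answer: -65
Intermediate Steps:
-123 + (7 - 6)**2*58 = -123 + 1**2*58 = -123 + 1*58 = -123 + 58 = -65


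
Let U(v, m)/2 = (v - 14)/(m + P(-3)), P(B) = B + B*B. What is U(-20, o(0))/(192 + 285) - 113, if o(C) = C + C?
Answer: -161737/1431 ≈ -113.02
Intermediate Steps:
P(B) = B + B**2
o(C) = 2*C
U(v, m) = 2*(-14 + v)/(6 + m) (U(v, m) = 2*((v - 14)/(m - 3*(1 - 3))) = 2*((-14 + v)/(m - 3*(-2))) = 2*((-14 + v)/(m + 6)) = 2*((-14 + v)/(6 + m)) = 2*(-14 + v)/(6 + m))
U(-20, o(0))/(192 + 285) - 113 = (2*(-14 - 20)/(6 + 2*0))/(192 + 285) - 113 = (2*(-34)/(6 + 0))/477 - 113 = (2*(-34)/6)*(1/477) - 113 = (2*(1/6)*(-34))*(1/477) - 113 = -34/3*1/477 - 113 = -34/1431 - 113 = -161737/1431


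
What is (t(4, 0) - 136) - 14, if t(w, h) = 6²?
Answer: -114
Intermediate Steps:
t(w, h) = 36
(t(4, 0) - 136) - 14 = (36 - 136) - 14 = -100 - 14 = -114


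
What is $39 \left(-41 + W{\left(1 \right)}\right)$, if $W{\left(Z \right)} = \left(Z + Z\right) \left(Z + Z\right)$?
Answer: $-1443$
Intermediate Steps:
$W{\left(Z \right)} = 4 Z^{2}$ ($W{\left(Z \right)} = 2 Z 2 Z = 4 Z^{2}$)
$39 \left(-41 + W{\left(1 \right)}\right) = 39 \left(-41 + 4 \cdot 1^{2}\right) = 39 \left(-41 + 4 \cdot 1\right) = 39 \left(-41 + 4\right) = 39 \left(-37\right) = -1443$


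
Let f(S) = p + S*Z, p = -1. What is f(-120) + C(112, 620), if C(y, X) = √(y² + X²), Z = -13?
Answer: 1559 + 4*√24809 ≈ 2189.0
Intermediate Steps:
C(y, X) = √(X² + y²)
f(S) = -1 - 13*S (f(S) = -1 + S*(-13) = -1 - 13*S)
f(-120) + C(112, 620) = (-1 - 13*(-120)) + √(620² + 112²) = (-1 + 1560) + √(384400 + 12544) = 1559 + √396944 = 1559 + 4*√24809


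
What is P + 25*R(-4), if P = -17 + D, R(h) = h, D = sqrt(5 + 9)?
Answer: -117 + sqrt(14) ≈ -113.26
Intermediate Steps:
D = sqrt(14) ≈ 3.7417
P = -17 + sqrt(14) ≈ -13.258
P + 25*R(-4) = (-17 + sqrt(14)) + 25*(-4) = (-17 + sqrt(14)) - 100 = -117 + sqrt(14)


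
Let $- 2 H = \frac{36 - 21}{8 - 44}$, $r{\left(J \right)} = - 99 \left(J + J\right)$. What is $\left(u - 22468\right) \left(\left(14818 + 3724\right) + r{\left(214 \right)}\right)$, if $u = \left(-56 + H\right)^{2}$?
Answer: $\frac{132836129005}{288} \approx 4.6124 \cdot 10^{8}$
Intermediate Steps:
$r{\left(J \right)} = - 198 J$ ($r{\left(J \right)} = - 99 \cdot 2 J = - 198 J$)
$H = \frac{5}{24}$ ($H = - \frac{\left(36 - 21\right) \frac{1}{8 - 44}}{2} = - \frac{15 \frac{1}{-36}}{2} = - \frac{15 \left(- \frac{1}{36}\right)}{2} = \left(- \frac{1}{2}\right) \left(- \frac{5}{12}\right) = \frac{5}{24} \approx 0.20833$)
$u = \frac{1792921}{576}$ ($u = \left(-56 + \frac{5}{24}\right)^{2} = \left(- \frac{1339}{24}\right)^{2} = \frac{1792921}{576} \approx 3112.7$)
$\left(u - 22468\right) \left(\left(14818 + 3724\right) + r{\left(214 \right)}\right) = \left(\frac{1792921}{576} - 22468\right) \left(\left(14818 + 3724\right) - 42372\right) = - \frac{11148647 \left(18542 - 42372\right)}{576} = \left(- \frac{11148647}{576}\right) \left(-23830\right) = \frac{132836129005}{288}$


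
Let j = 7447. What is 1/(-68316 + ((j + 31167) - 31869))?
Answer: -1/61571 ≈ -1.6241e-5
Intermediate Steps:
1/(-68316 + ((j + 31167) - 31869)) = 1/(-68316 + ((7447 + 31167) - 31869)) = 1/(-68316 + (38614 - 31869)) = 1/(-68316 + 6745) = 1/(-61571) = -1/61571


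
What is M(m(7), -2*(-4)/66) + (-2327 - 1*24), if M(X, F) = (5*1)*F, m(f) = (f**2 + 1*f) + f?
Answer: -77563/33 ≈ -2350.4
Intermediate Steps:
m(f) = f**2 + 2*f (m(f) = (f**2 + f) + f = (f + f**2) + f = f**2 + 2*f)
M(X, F) = 5*F
M(m(7), -2*(-4)/66) + (-2327 - 1*24) = 5*(-2*(-4)/66) + (-2327 - 1*24) = 5*(8*(1/66)) + (-2327 - 24) = 5*(4/33) - 2351 = 20/33 - 2351 = -77563/33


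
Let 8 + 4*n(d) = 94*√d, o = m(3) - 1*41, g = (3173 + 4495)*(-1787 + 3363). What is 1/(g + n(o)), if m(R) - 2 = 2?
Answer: 48339064/584166277180757 - 94*I*√37/584166277180757 ≈ 8.2749e-8 - 9.788e-13*I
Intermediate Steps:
m(R) = 4 (m(R) = 2 + 2 = 4)
g = 12084768 (g = 7668*1576 = 12084768)
o = -37 (o = 4 - 1*41 = 4 - 41 = -37)
n(d) = -2 + 47*√d/2 (n(d) = -2 + (94*√d)/4 = -2 + 47*√d/2)
1/(g + n(o)) = 1/(12084768 + (-2 + 47*√(-37)/2)) = 1/(12084768 + (-2 + 47*(I*√37)/2)) = 1/(12084768 + (-2 + 47*I*√37/2)) = 1/(12084766 + 47*I*√37/2)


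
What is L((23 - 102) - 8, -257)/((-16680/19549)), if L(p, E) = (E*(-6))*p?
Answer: 437096091/2780 ≈ 1.5723e+5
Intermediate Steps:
L(p, E) = -6*E*p (L(p, E) = (-6*E)*p = -6*E*p)
L((23 - 102) - 8, -257)/((-16680/19549)) = (-6*(-257)*((23 - 102) - 8))/((-16680/19549)) = (-6*(-257)*(-79 - 8))/((-16680*1/19549)) = (-6*(-257)*(-87))/(-16680/19549) = -134154*(-19549/16680) = 437096091/2780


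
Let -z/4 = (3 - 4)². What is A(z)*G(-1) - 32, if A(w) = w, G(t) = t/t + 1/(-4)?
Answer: -35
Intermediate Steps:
G(t) = ¾ (G(t) = 1 + 1*(-¼) = 1 - ¼ = ¾)
z = -4 (z = -4*(3 - 4)² = -4*(-1)² = -4*1 = -4)
A(z)*G(-1) - 32 = -4*¾ - 32 = -3 - 32 = -35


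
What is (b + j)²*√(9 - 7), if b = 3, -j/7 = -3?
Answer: 576*√2 ≈ 814.59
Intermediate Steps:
j = 21 (j = -7*(-3) = 21)
(b + j)²*√(9 - 7) = (3 + 21)²*√(9 - 7) = 24²*√2 = 576*√2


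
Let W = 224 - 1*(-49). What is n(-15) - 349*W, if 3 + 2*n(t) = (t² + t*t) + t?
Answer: -95061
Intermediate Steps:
W = 273 (W = 224 + 49 = 273)
n(t) = -3/2 + t² + t/2 (n(t) = -3/2 + ((t² + t*t) + t)/2 = -3/2 + ((t² + t²) + t)/2 = -3/2 + (2*t² + t)/2 = -3/2 + (t + 2*t²)/2 = -3/2 + (t² + t/2) = -3/2 + t² + t/2)
n(-15) - 349*W = (-3/2 + (-15)² + (½)*(-15)) - 349*273 = (-3/2 + 225 - 15/2) - 95277 = 216 - 95277 = -95061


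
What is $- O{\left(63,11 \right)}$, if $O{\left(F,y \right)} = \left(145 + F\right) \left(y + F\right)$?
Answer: $-15392$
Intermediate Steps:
$O{\left(F,y \right)} = \left(145 + F\right) \left(F + y\right)$
$- O{\left(63,11 \right)} = - (63^{2} + 145 \cdot 63 + 145 \cdot 11 + 63 \cdot 11) = - (3969 + 9135 + 1595 + 693) = \left(-1\right) 15392 = -15392$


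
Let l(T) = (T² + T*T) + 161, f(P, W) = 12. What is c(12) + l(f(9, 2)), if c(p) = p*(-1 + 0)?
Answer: 437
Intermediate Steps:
l(T) = 161 + 2*T² (l(T) = (T² + T²) + 161 = 2*T² + 161 = 161 + 2*T²)
c(p) = -p (c(p) = p*(-1) = -p)
c(12) + l(f(9, 2)) = -1*12 + (161 + 2*12²) = -12 + (161 + 2*144) = -12 + (161 + 288) = -12 + 449 = 437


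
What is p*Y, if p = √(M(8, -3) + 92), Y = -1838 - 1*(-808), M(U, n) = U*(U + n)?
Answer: -2060*√33 ≈ -11834.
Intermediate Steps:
Y = -1030 (Y = -1838 + 808 = -1030)
p = 2*√33 (p = √(8*(8 - 3) + 92) = √(8*5 + 92) = √(40 + 92) = √132 = 2*√33 ≈ 11.489)
p*Y = (2*√33)*(-1030) = -2060*√33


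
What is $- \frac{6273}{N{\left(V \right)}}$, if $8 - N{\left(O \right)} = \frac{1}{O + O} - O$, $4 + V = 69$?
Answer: $- \frac{271830}{3163} \approx -85.941$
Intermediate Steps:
$V = 65$ ($V = -4 + 69 = 65$)
$N{\left(O \right)} = 8 + O - \frac{1}{2 O}$ ($N{\left(O \right)} = 8 - \left(\frac{1}{O + O} - O\right) = 8 - \left(\frac{1}{2 O} - O\right) = 8 + \left(O - \frac{1}{2 O}\right) = 8 + O - \frac{1}{2 O}$)
$- \frac{6273}{N{\left(V \right)}} = - \frac{6273}{8 + 65 - \frac{1}{2 \cdot 65}} = - \frac{6273}{8 + 65 - \frac{1}{130}} = - \frac{6273}{\frac{9489}{130}} = \left(-6273\right) \frac{130}{9489} = - \frac{271830}{3163}$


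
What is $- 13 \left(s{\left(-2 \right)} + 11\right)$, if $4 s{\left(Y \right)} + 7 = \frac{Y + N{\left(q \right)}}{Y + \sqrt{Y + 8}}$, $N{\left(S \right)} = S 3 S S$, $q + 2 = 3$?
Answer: $- \frac{247}{2} - \frac{13 \sqrt{6}}{8} \approx -127.48$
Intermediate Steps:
$q = 1$ ($q = -2 + 3 = 1$)
$N{\left(S \right)} = 3 S^{3}$ ($N{\left(S \right)} = 3 S S S = 3 S^{2} S = 3 S^{3}$)
$s{\left(Y \right)} = - \frac{7}{4} + \frac{3 + Y}{4 \left(Y + \sqrt{8 + Y}\right)}$ ($s{\left(Y \right)} = - \frac{7}{4} + \frac{\left(Y + 3 \cdot 1^{3}\right) \frac{1}{Y + \sqrt{Y + 8}}}{4} = - \frac{7}{4} + \frac{\left(Y + 3 \cdot 1\right) \frac{1}{Y + \sqrt{8 + Y}}}{4} = - \frac{7}{4} + \frac{\left(Y + 3\right) \frac{1}{Y + \sqrt{8 + Y}}}{4} = - \frac{7}{4} + \frac{\left(3 + Y\right) \frac{1}{Y + \sqrt{8 + Y}}}{4} = - \frac{7}{4} + \frac{\frac{1}{Y + \sqrt{8 + Y}} \left(3 + Y\right)}{4} = - \frac{7}{4} + \frac{3 + Y}{4 \left(Y + \sqrt{8 + Y}\right)}$)
$- 13 \left(s{\left(-2 \right)} + 11\right) = - 13 \left(\frac{3 - 7 \sqrt{8 - 2} - -12}{4 \left(-2 + \sqrt{8 - 2}\right)} + 11\right) = - 13 \left(\frac{3 - 7 \sqrt{6} + 12}{4 \left(-2 + \sqrt{6}\right)} + 11\right) = - 13 \left(\frac{15 - 7 \sqrt{6}}{4 \left(-2 + \sqrt{6}\right)} + 11\right) = - 13 \left(11 + \frac{15 - 7 \sqrt{6}}{4 \left(-2 + \sqrt{6}\right)}\right) = -143 - \frac{13 \left(15 - 7 \sqrt{6}\right)}{4 \left(-2 + \sqrt{6}\right)}$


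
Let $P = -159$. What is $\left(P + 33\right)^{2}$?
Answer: $15876$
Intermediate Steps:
$\left(P + 33\right)^{2} = \left(-159 + 33\right)^{2} = \left(-126\right)^{2} = 15876$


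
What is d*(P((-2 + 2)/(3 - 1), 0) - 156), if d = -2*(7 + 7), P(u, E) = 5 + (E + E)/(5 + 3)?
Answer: 4228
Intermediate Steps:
P(u, E) = 5 + E/4 (P(u, E) = 5 + (2*E)/8 = 5 + (2*E)*(⅛) = 5 + E/4)
d = -28 (d = -2*14 = -28)
d*(P((-2 + 2)/(3 - 1), 0) - 156) = -28*((5 + (¼)*0) - 156) = -28*((5 + 0) - 156) = -28*(5 - 156) = -28*(-151) = 4228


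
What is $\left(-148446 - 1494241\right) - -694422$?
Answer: $-948265$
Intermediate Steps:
$\left(-148446 - 1494241\right) - -694422 = \left(-148446 - 1494241\right) + 694422 = -1642687 + 694422 = -948265$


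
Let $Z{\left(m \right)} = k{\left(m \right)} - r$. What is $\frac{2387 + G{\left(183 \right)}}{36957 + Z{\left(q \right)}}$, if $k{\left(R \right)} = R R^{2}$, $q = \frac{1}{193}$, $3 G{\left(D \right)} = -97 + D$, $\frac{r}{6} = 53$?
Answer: $\frac{52099096079}{790199578272} \approx 0.065932$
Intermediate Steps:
$r = 318$ ($r = 6 \cdot 53 = 318$)
$G{\left(D \right)} = - \frac{97}{3} + \frac{D}{3}$ ($G{\left(D \right)} = \frac{-97 + D}{3} = - \frac{97}{3} + \frac{D}{3}$)
$q = \frac{1}{193} \approx 0.0051813$
$k{\left(R \right)} = R^{3}$
$Z{\left(m \right)} = -318 + m^{3}$ ($Z{\left(m \right)} = m^{3} - 318 = -318 + m^{3}$)
$\frac{2387 + G{\left(183 \right)}}{36957 + Z{\left(q \right)}} = \frac{2387 + \left(- \frac{97}{3} + \frac{1}{3} \cdot 183\right)}{36957 - \left(318 - \left(\frac{1}{193}\right)^{3}\right)} = \frac{2387 + \left(- \frac{97}{3} + 61\right)}{36957 + \left(-318 + \frac{1}{7189057}\right)} = \frac{2387 + \frac{86}{3}}{36957 - \frac{2286120125}{7189057}} = \frac{7247}{3 \cdot \frac{263399859424}{7189057}} = \frac{7247}{3} \cdot \frac{7189057}{263399859424} = \frac{52099096079}{790199578272}$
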